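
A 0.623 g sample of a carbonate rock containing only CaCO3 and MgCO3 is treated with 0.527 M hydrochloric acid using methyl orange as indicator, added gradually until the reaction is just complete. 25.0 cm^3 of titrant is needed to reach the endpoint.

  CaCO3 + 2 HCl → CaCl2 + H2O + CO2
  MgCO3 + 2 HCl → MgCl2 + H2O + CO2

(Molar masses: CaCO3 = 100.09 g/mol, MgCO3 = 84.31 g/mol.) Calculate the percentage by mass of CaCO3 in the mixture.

n(HCl) = 0.0250 × 0.527 = 0.0132 mol
Let x = n(CaCO3), y = n(MgCO3).
Titrant: 2x + 2y = 0.0132;  mass: 100.09x + 84.31y = 0.623
Solving, x = 4.28 × 10^-3 mol, y = 2.30 × 10^-3 mol
mass of CaCO3 = 4.28 × 10^-3 × 100.09 = 0.429 g
% CaCO3 = 0.429 / 0.623 × 100 = 68.8 %

68.8 %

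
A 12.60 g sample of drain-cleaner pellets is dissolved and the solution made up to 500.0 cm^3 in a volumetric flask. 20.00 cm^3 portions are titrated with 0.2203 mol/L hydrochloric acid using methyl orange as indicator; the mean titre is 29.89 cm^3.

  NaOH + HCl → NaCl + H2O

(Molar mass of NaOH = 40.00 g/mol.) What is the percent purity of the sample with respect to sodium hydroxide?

n(HCl) per titration = 0.02989 × 0.2203 = 6.585 × 10^-3 mol
n(NaOH) in each aliquot = 6.585 × 10^-3 mol (1:1 ratio)
n(NaOH) in the whole flask = 6.585 × 10^-3 × 500.0/20.00 = 0.1646 mol
mass of NaOH = 0.1646 × 40.00 = 6.585 g
% NaOH = 6.585 / 12.60 × 100 = 52.26 %

52.26 %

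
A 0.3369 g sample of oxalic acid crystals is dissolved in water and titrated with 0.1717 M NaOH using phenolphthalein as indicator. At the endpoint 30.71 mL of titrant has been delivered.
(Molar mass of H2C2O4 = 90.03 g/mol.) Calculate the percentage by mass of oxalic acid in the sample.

70.45 %

H2C2O4 + 2 NaOH → Na2C2O4 + 2 H2O
n(NaOH) = 0.03071 L × 0.1717 mol/L = 5.273 × 10^-3 mol
From the 1:2 ratio, n(H2C2O4) = 1/2 × 5.273 × 10^-3 = 2.636 × 10^-3 mol
mass of H2C2O4 = 2.636 × 10^-3 × 90.03 g/mol = 0.2374 g
% H2C2O4 = 0.2374 / 0.3369 × 100 = 70.45 %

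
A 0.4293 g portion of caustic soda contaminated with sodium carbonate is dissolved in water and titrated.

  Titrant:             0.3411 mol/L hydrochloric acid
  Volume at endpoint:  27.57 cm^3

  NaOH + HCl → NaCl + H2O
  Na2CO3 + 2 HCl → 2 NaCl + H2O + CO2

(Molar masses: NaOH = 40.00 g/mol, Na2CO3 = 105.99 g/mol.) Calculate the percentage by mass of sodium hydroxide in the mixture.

49.52 %

n(HCl) = 0.02757 × 0.3411 = 9.404 × 10^-3 mol
Let x = n(NaOH), y = n(Na2CO3).
Titrant: 1x + 2y = 9.404 × 10^-3;  mass: 40.00x + 105.99y = 0.4293
Solving, x = 5.315 × 10^-3 mol, y = 2.044 × 10^-3 mol
mass of NaOH = 5.315 × 10^-3 × 40.00 = 0.2126 g
% NaOH = 0.2126 / 0.4293 × 100 = 49.52 %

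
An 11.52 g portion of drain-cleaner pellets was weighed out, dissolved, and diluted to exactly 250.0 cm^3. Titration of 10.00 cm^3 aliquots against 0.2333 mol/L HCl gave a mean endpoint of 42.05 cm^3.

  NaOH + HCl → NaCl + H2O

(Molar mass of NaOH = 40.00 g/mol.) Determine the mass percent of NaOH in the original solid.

n(HCl) per titration = 0.04205 × 0.2333 = 9.810 × 10^-3 mol
n(NaOH) in each aliquot = 9.810 × 10^-3 mol (1:1 ratio)
n(NaOH) in the whole flask = 9.810 × 10^-3 × 250.0/10.00 = 0.2453 mol
mass of NaOH = 0.2453 × 40.00 = 9.810 g
% NaOH = 9.810 / 11.52 × 100 = 85.16 %

85.16 %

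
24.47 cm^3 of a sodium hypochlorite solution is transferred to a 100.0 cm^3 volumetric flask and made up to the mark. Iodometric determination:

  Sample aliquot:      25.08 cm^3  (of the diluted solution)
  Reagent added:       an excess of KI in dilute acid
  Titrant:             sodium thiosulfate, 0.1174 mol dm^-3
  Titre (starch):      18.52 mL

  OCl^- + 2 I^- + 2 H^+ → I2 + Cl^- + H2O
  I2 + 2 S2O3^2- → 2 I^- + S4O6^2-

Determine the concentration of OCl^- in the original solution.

n(S2O3^2-) = 0.01852 × 0.1174 = 2.174 × 10^-3 mol
n(I2) = n(S2O3^2-)/2 = 1.087 × 10^-3 mol
n(OCl^-) in the aliquot = 1.087 × 10^-3 mol (1:1 ratio)
[OCl^-]_dilute = 1.087 × 10^-3 / 0.02508 = 0.04335 mol/L
[OCl^-]_original = 0.04335 × 100.0/24.47 = 0.1771 mol/L

0.1771 mol/L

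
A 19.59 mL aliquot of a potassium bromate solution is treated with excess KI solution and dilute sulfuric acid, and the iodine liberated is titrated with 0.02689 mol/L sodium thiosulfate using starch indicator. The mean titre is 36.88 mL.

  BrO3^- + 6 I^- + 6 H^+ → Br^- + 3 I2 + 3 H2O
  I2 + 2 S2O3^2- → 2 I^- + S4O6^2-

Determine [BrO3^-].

n(S2O3^2-) = 0.03688 × 0.02689 = 9.917 × 10^-4 mol
n(I2) = n(S2O3^2-)/2 = 4.959 × 10^-4 mol
From the 1:3 ratio, n(BrO3^-) in the aliquot = 1/3 × 4.959 × 10^-4 = 1.653 × 10^-4 mol
[BrO3^-] = 1.653 × 10^-4 / 0.01959 = 0.008437 mol/L

0.008437 mol/L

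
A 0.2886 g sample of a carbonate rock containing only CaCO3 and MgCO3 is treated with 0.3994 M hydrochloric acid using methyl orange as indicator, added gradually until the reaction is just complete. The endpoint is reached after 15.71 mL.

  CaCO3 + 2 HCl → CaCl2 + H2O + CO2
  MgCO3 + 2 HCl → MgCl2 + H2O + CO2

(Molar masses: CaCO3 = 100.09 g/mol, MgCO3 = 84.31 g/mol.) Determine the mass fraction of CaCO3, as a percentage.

52.96 %

n(HCl) = 0.01571 × 0.3994 = 6.275 × 10^-3 mol
Let x = n(CaCO3), y = n(MgCO3).
Titrant: 2x + 2y = 6.275 × 10^-3;  mass: 100.09x + 84.31y = 0.2886
Solving, x = 1.527 × 10^-3 mol, y = 1.610 × 10^-3 mol
mass of CaCO3 = 1.527 × 10^-3 × 100.09 = 0.1528 g
% CaCO3 = 0.1528 / 0.2886 × 100 = 52.96 %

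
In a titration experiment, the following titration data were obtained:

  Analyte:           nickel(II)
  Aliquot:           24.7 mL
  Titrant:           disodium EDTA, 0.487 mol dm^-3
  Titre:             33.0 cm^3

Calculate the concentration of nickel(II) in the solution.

0.651 mol/L

Ni^2+ + EDTA^4- → [Ni(EDTA)]^2-
n(EDTA) = 0.0330 L × 0.487 mol/L = 0.0161 mol
n(Ni2+) = 0.0161 mol (1:1 mole ratio)
[Ni2+] = 0.0161 mol / 0.0247 L = 0.651 mol/L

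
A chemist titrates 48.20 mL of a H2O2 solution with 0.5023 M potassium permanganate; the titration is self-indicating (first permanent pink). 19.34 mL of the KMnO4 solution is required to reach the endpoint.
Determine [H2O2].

2 MnO4^- + 5 H2O2 + 6 H^+ → 2 Mn^2+ + 5 O2 + 8 H2O
n(KMnO4) = 0.01934 L × 0.5023 mol/L = 9.714 × 10^-3 mol
From the 5:2 mole ratio, n(H2O2) = 5/2 × 9.714 × 10^-3 = 0.02429 mol
[H2O2] = 0.02429 mol / 0.04820 L = 0.5039 mol/L

0.5039 M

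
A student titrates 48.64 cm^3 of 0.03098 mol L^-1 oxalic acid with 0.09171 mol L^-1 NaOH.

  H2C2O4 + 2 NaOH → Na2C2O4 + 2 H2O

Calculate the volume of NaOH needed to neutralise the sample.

n(H2C2O4) = 0.04864 L × 0.03098 mol/L = 1.507 × 10^-3 mol
From the 2:1 stoichiometry, n(NaOH) = 2/1 × 1.507 × 10^-3 = 3.014 × 10^-3 mol
V(NaOH) = 3.014 × 10^-3 mol / 0.09171 mol/L = 0.03286 L = 32.86 mL

32.86 mL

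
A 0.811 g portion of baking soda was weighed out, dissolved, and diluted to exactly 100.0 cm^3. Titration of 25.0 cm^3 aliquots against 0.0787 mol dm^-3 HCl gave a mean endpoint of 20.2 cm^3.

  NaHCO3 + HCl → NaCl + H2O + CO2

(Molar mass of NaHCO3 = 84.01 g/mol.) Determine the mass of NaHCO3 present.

0.534 g

n(HCl) per titration = 0.0202 × 0.0787 = 1.59 × 10^-3 mol
n(NaHCO3) in each aliquot = 1.59 × 10^-3 mol (1:1 ratio)
n(NaHCO3) in the whole flask = 1.59 × 10^-3 × 100.0/25.0 = 6.36 × 10^-3 mol
mass of NaHCO3 = 6.36 × 10^-3 × 84.01 = 0.534 g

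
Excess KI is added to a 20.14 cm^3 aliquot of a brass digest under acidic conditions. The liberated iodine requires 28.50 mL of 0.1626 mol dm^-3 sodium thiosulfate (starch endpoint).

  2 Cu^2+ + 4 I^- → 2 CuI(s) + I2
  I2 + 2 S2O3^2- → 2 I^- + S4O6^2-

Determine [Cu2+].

n(S2O3^2-) = 0.02850 × 0.1626 = 4.634 × 10^-3 mol
n(I2) = n(S2O3^2-)/2 = 2.317 × 10^-3 mol
From the 2:1 ratio, n(Cu2+) in the aliquot = 2/1 × 2.317 × 10^-3 = 4.634 × 10^-3 mol
[Cu2+] = 4.634 × 10^-3 / 0.02014 = 0.2301 mol/L

0.2301 mol/L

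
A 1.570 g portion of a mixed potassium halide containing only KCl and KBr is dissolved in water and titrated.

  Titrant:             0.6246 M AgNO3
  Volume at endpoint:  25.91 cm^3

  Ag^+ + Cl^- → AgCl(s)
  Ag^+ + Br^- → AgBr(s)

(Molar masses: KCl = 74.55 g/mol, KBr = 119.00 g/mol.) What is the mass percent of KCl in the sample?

38.01 %

n(AgNO3) = 0.02591 × 0.6246 = 0.01618 mol
Let x = n(KCl), y = n(KBr).
Titrant: 1x + 1y = 0.01618;  mass: 74.55x + 119.00y = 1.570
Solving, x = 8.005 × 10^-3 mol, y = 8.178 × 10^-3 mol
mass of KCl = 8.005 × 10^-3 × 74.55 = 0.5968 g
% KCl = 0.5968 / 1.570 × 100 = 38.01 %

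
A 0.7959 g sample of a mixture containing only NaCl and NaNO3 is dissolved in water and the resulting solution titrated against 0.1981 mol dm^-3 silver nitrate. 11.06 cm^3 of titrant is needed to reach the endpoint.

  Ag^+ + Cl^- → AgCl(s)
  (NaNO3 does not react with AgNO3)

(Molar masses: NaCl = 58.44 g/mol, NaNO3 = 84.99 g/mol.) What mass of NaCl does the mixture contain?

n(AgNO3) = 0.01106 × 0.1981 = 2.191 × 10^-3 mol
Let x = n(NaCl), y = n(NaNO3).
Titrant: 1x = 2.191 × 10^-3;  mass: 58.44x + 84.99y = 0.7959
Solving, x = 2.191 × 10^-3 mol, y = 7.858 × 10^-3 mol
mass of NaCl = 2.191 × 10^-3 × 58.44 = 0.1280 g

0.1280 g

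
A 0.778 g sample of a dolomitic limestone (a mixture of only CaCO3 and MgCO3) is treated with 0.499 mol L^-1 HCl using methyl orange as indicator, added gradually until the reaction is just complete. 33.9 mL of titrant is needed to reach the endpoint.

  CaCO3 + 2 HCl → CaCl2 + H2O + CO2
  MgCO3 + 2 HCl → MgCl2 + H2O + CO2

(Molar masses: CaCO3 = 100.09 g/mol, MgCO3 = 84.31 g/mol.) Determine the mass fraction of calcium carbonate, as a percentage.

52.9 %

n(HCl) = 0.0339 × 0.499 = 0.0169 mol
Let x = n(CaCO3), y = n(MgCO3).
Titrant: 2x + 2y = 0.0169;  mass: 100.09x + 84.31y = 0.778
Solving, x = 4.11 × 10^-3 mol, y = 4.35 × 10^-3 mol
mass of CaCO3 = 4.11 × 10^-3 × 100.09 = 0.412 g
% CaCO3 = 0.412 / 0.778 × 100 = 52.9 %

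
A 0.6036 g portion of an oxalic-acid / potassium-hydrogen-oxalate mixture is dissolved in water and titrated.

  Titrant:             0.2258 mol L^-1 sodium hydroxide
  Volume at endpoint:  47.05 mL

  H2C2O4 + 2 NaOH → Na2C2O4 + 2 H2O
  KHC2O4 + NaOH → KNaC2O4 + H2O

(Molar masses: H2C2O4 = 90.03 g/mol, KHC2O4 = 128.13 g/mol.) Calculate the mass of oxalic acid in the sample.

n(NaOH) = 0.04705 × 0.2258 = 0.01062 mol
Let x = n(H2C2O4), y = n(KHC2O4).
Titrant: 2x + 1y = 0.01062;  mass: 90.03x + 128.13y = 0.6036
Solving, x = 4.558 × 10^-3 mol, y = 1.508 × 10^-3 mol
mass of H2C2O4 = 4.558 × 10^-3 × 90.03 = 0.4103 g

0.4103 g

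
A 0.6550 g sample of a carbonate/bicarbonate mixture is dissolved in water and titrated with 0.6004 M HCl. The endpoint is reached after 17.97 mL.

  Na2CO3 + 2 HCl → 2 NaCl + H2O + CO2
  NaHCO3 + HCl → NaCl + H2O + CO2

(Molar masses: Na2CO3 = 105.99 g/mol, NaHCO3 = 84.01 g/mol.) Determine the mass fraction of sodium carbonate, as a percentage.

n(HCl) = 0.01797 × 0.6004 = 0.01079 mol
Let x = n(Na2CO3), y = n(NaHCO3).
Titrant: 2x + 1y = 0.01079;  mass: 105.99x + 84.01y = 0.6550
Solving, x = 4.053 × 10^-3 mol, y = 2.683 × 10^-3 mol
mass of Na2CO3 = 4.053 × 10^-3 × 105.99 = 0.4296 g
% Na2CO3 = 0.4296 / 0.6550 × 100 = 65.58 %

65.58 %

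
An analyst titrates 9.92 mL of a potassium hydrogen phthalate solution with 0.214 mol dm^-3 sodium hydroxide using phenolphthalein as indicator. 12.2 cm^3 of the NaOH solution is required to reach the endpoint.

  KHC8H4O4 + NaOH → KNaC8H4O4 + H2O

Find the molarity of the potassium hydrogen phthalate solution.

0.263 mol/L

n(NaOH) = 0.0122 L × 0.214 mol/L = 2.61 × 10^-3 mol
n(KHC8H4O4) = 2.61 × 10^-3 mol (1:1 mole ratio)
[KHC8H4O4] = 2.61 × 10^-3 mol / 0.00992 L = 0.263 mol/L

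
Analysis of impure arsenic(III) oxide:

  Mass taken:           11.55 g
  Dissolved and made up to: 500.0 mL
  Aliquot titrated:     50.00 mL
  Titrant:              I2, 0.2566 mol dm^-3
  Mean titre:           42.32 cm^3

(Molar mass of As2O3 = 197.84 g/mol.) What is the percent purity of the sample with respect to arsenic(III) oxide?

As2O3 + 2 I2 + 2 H2O → As2O5 + 4 HI
n(I2) per titration = 0.04232 × 0.2566 = 0.01086 mol
From the 1:2 ratio, n(As2O3) in each aliquot = 1/2 × 0.01086 = 5.430 × 10^-3 mol
n(As2O3) in the whole flask = 5.430 × 10^-3 × 500.0/50.00 = 0.05430 mol
mass of As2O3 = 0.05430 × 197.84 = 10.74 g
% As2O3 = 10.74 / 11.55 × 100 = 93.00 %

93.00 %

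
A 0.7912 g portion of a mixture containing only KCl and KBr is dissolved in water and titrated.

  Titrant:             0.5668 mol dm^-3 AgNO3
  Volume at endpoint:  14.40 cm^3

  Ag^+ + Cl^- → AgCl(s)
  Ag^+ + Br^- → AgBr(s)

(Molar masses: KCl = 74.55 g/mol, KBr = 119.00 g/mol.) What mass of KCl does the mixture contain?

0.3020 g

n(AgNO3) = 0.01440 × 0.5668 = 8.162 × 10^-3 mol
Let x = n(KCl), y = n(KBr).
Titrant: 1x + 1y = 8.162 × 10^-3;  mass: 74.55x + 119.00y = 0.7912
Solving, x = 4.051 × 10^-3 mol, y = 4.111 × 10^-3 mol
mass of KCl = 4.051 × 10^-3 × 74.55 = 0.3020 g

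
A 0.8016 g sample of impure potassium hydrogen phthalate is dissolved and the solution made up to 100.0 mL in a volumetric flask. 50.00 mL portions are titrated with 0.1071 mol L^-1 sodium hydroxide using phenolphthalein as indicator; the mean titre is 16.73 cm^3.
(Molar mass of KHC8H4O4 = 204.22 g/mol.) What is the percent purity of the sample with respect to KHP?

91.30 %

KHC8H4O4 + NaOH → KNaC8H4O4 + H2O
n(NaOH) per titration = 0.01673 × 0.1071 = 1.792 × 10^-3 mol
n(KHC8H4O4) in each aliquot = 1.792 × 10^-3 mol (1:1 ratio)
n(KHC8H4O4) in the whole flask = 1.792 × 10^-3 × 100.0/50.00 = 3.584 × 10^-3 mol
mass of KHC8H4O4 = 3.584 × 10^-3 × 204.22 = 0.7318 g
% KHC8H4O4 = 0.7318 / 0.8016 × 100 = 91.30 %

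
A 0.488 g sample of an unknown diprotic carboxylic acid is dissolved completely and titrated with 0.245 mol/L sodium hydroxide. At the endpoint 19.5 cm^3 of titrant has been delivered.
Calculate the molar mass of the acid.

204 g/mol

n(NaOH) = 0.0195 L × 0.245 mol/L = 4.78 × 10^-3 mol
From the 1:2 ratio, n(H2A) = 1/2 × 4.78 × 10^-3 = 2.39 × 10^-3 mol
M = m / n = 0.488 g / 2.39 × 10^-3 mol = 204 g/mol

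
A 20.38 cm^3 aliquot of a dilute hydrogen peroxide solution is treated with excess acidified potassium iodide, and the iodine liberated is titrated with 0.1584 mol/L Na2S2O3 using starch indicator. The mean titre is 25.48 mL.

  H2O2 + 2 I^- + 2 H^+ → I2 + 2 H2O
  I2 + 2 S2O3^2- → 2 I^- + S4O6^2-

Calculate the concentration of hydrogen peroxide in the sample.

n(S2O3^2-) = 0.02548 × 0.1584 = 4.036 × 10^-3 mol
n(I2) = n(S2O3^2-)/2 = 2.018 × 10^-3 mol
n(H2O2) in the aliquot = 2.018 × 10^-3 mol (1:1 ratio)
[H2O2] = 2.018 × 10^-3 / 0.02038 = 0.09902 mol/L

0.09902 mol/L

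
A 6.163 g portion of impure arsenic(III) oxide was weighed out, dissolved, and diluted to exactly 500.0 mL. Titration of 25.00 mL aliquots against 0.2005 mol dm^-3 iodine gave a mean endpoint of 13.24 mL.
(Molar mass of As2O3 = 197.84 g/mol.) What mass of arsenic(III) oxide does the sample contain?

As2O3 + 2 I2 + 2 H2O → As2O5 + 4 HI
n(I2) per titration = 0.01324 × 0.2005 = 2.655 × 10^-3 mol
From the 1:2 ratio, n(As2O3) in each aliquot = 1/2 × 2.655 × 10^-3 = 1.327 × 10^-3 mol
n(As2O3) in the whole flask = 1.327 × 10^-3 × 500.0/25.00 = 0.02655 mol
mass of As2O3 = 0.02655 × 197.84 = 5.252 g

5.252 g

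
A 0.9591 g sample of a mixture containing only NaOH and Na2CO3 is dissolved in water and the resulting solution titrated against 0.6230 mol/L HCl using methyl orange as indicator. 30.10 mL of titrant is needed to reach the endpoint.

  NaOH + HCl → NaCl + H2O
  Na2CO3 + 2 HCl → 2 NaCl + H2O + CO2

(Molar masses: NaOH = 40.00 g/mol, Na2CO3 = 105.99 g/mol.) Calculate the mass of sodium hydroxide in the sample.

n(HCl) = 0.03010 × 0.6230 = 0.01875 mol
Let x = n(NaOH), y = n(Na2CO3).
Titrant: 1x + 2y = 0.01875;  mass: 40.00x + 105.99y = 0.9591
Solving, x = 2.669 × 10^-3 mol, y = 8.042 × 10^-3 mol
mass of NaOH = 2.669 × 10^-3 × 40.00 = 0.1067 g

0.1067 g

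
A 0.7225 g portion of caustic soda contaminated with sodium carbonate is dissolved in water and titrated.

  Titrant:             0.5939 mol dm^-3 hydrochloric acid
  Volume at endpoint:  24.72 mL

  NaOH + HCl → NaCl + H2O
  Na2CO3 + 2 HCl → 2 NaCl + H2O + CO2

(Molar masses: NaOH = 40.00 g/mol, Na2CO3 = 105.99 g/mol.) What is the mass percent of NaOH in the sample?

n(HCl) = 0.02472 × 0.5939 = 0.01468 mol
Let x = n(NaOH), y = n(Na2CO3).
Titrant: 1x + 2y = 0.01468;  mass: 40.00x + 105.99y = 0.7225
Solving, x = 4.273 × 10^-3 mol, y = 5.204 × 10^-3 mol
mass of NaOH = 4.273 × 10^-3 × 40.00 = 0.1709 g
% NaOH = 0.1709 / 0.7225 × 100 = 23.66 %

23.66 %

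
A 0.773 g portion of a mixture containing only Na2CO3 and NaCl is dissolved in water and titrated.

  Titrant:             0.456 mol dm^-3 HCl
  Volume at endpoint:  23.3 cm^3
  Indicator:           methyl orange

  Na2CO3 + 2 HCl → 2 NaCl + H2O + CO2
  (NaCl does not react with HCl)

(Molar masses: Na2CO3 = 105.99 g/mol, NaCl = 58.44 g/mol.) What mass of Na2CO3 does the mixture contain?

0.563 g

n(HCl) = 0.0233 × 0.456 = 0.0106 mol
Let x = n(Na2CO3), y = n(NaCl).
Titrant: 2x = 0.0106;  mass: 105.99x + 58.44y = 0.773
Solving, x = 5.31 × 10^-3 mol, y = 3.59 × 10^-3 mol
mass of Na2CO3 = 5.31 × 10^-3 × 105.99 = 0.563 g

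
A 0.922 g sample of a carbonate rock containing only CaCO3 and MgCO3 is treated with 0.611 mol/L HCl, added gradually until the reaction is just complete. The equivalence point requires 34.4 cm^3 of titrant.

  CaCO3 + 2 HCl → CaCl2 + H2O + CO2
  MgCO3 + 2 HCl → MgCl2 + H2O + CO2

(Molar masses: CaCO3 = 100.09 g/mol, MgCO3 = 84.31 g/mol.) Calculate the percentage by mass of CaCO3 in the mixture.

24.7 %

n(HCl) = 0.0344 × 0.611 = 0.0210 mol
Let x = n(CaCO3), y = n(MgCO3).
Titrant: 2x + 2y = 0.0210;  mass: 100.09x + 84.31y = 0.922
Solving, x = 2.28 × 10^-3 mol, y = 8.23 × 10^-3 mol
mass of CaCO3 = 2.28 × 10^-3 × 100.09 = 0.228 g
% CaCO3 = 0.228 / 0.922 × 100 = 24.7 %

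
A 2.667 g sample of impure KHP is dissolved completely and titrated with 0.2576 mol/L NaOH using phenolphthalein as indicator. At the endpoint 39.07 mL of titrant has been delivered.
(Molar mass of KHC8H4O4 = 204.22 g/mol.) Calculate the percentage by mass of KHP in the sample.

77.07 %

KHC8H4O4 + NaOH → KNaC8H4O4 + H2O
n(NaOH) = 0.03907 L × 0.2576 mol/L = 0.01006 mol
n(KHC8H4O4) = 0.01006 mol (1:1 ratio)
mass of KHC8H4O4 = 0.01006 × 204.22 g/mol = 2.055 g
% KHC8H4O4 = 2.055 / 2.667 × 100 = 77.07 %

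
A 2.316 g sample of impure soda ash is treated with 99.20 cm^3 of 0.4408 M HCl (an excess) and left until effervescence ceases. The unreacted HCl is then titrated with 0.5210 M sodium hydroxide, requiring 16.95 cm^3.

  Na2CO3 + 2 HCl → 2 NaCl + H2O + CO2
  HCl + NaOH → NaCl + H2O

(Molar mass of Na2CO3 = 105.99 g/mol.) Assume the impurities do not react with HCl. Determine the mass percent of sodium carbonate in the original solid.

n(HCl) added = 0.09920 × 0.4408 = 0.04373 mol
n(NaOH) used in back-titration = 0.01695 × 0.5210 = 8.831 × 10^-3 mol
n(HCl) left over = 8.831 × 10^-3 mol (1:1 ratio)
n(HCl) consumed by analyte = 0.04373 − 8.831 × 10^-3 = 0.03490 mol
From the 1:2 ratio, n(Na2CO3) = 1/2 × 0.03490 = 0.01745 mol
mass of Na2CO3 = 0.01745 × 105.99 = 1.849 g
% Na2CO3 = 1.849 / 2.316 × 100 = 79.85 %

79.85 %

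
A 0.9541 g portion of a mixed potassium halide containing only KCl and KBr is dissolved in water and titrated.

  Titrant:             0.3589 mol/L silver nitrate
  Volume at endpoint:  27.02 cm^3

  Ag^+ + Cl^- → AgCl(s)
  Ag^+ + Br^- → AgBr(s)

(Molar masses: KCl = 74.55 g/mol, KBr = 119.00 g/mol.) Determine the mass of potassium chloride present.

0.3353 g

n(AgNO3) = 0.02702 × 0.3589 = 9.697 × 10^-3 mol
Let x = n(KCl), y = n(KBr).
Titrant: 1x + 1y = 9.697 × 10^-3;  mass: 74.55x + 119.00y = 0.9541
Solving, x = 4.497 × 10^-3 mol, y = 5.200 × 10^-3 mol
mass of KCl = 4.497 × 10^-3 × 74.55 = 0.3353 g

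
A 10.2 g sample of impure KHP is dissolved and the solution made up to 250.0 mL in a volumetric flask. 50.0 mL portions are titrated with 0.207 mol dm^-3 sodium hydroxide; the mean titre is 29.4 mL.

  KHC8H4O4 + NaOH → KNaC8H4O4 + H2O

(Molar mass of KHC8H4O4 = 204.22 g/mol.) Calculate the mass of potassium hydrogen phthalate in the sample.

6.21 g

n(NaOH) per titration = 0.0294 × 0.207 = 6.09 × 10^-3 mol
n(KHC8H4O4) in each aliquot = 6.09 × 10^-3 mol (1:1 ratio)
n(KHC8H4O4) in the whole flask = 6.09 × 10^-3 × 250.0/50.0 = 0.0304 mol
mass of KHC8H4O4 = 0.0304 × 204.22 = 6.21 g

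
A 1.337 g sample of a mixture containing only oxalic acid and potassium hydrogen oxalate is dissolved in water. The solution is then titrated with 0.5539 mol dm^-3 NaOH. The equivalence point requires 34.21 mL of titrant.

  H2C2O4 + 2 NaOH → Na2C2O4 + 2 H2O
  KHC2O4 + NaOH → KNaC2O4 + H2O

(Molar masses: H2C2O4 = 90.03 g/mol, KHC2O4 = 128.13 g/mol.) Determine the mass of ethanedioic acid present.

0.5908 g

n(NaOH) = 0.03421 × 0.5539 = 0.01895 mol
Let x = n(H2C2O4), y = n(KHC2O4).
Titrant: 2x + 1y = 0.01895;  mass: 90.03x + 128.13y = 1.337
Solving, x = 6.563 × 10^-3 mol, y = 5.823 × 10^-3 mol
mass of H2C2O4 = 6.563 × 10^-3 × 90.03 = 0.5908 g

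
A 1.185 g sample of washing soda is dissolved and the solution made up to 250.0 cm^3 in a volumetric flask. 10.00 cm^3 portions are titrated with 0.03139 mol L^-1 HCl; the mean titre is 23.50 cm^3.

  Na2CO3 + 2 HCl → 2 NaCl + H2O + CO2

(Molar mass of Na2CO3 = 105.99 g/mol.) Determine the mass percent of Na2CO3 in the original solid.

82.47 %

n(HCl) per titration = 0.02350 × 0.03139 = 7.377 × 10^-4 mol
From the 1:2 ratio, n(Na2CO3) in each aliquot = 1/2 × 7.377 × 10^-4 = 3.688 × 10^-4 mol
n(Na2CO3) in the whole flask = 3.688 × 10^-4 × 250.0/10.00 = 9.221 × 10^-3 mol
mass of Na2CO3 = 9.221 × 10^-3 × 105.99 = 0.9773 g
% Na2CO3 = 0.9773 / 1.185 × 100 = 82.47 %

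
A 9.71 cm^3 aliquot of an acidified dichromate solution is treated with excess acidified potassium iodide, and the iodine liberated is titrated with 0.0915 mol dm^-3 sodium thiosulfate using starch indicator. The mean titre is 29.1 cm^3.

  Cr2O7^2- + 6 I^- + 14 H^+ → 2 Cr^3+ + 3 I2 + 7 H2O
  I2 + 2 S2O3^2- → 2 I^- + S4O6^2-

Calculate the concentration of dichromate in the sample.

n(S2O3^2-) = 0.0291 × 0.0915 = 2.66 × 10^-3 mol
n(I2) = n(S2O3^2-)/2 = 1.33 × 10^-3 mol
From the 1:3 ratio, n(Cr2O7^2-) in the aliquot = 1/3 × 1.33 × 10^-3 = 4.44 × 10^-4 mol
[Cr2O7^2-] = 4.44 × 10^-4 / 0.00971 = 0.0457 mol/L

0.0457 mol/L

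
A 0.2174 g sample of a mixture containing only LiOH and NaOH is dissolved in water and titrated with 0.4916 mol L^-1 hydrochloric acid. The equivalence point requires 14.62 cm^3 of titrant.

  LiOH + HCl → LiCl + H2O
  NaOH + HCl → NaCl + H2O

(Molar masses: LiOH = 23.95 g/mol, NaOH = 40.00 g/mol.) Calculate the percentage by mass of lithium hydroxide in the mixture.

48.11 %

n(HCl) = 0.01462 × 0.4916 = 7.187 × 10^-3 mol
Let x = n(LiOH), y = n(NaOH).
Titrant: 1x + 1y = 7.187 × 10^-3;  mass: 23.95x + 40.00y = 0.2174
Solving, x = 4.367 × 10^-3 mol, y = 2.820 × 10^-3 mol
mass of LiOH = 4.367 × 10^-3 × 23.95 = 0.1046 g
% LiOH = 0.1046 / 0.2174 × 100 = 48.11 %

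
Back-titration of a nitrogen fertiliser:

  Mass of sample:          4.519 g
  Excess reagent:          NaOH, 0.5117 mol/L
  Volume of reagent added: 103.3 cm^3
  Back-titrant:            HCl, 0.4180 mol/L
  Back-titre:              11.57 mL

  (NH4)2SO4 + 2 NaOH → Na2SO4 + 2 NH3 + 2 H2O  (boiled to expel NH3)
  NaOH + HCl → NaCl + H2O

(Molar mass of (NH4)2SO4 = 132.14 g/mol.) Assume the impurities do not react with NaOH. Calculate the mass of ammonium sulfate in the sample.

3.173 g

n(NaOH) added = 0.1033 × 0.5117 = 0.05286 mol
n(HCl) used in back-titration = 0.01157 × 0.4180 = 4.836 × 10^-3 mol
n(NaOH) left over = 4.836 × 10^-3 mol (1:1 ratio)
n(NaOH) consumed by analyte = 0.05286 − 4.836 × 10^-3 = 0.04802 mol
From the 1:2 ratio, n((NH4)2SO4) = 1/2 × 0.04802 = 0.02401 mol
mass of (NH4)2SO4 = 0.02401 × 132.14 = 3.173 g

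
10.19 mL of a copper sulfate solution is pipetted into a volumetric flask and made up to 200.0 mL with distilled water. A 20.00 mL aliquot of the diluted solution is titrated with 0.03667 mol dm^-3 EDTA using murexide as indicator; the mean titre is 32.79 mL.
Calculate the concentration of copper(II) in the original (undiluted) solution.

Cu^2+ + EDTA^4- → [Cu(EDTA)]^2-
n(EDTA) = 0.03279 × 0.03667 = 1.202 × 10^-3 mol
n(Cu2+) in the aliquot = 1.202 × 10^-3 mol (1:1 ratio)
[Cu2+]_dilute = 1.202 × 10^-3 / 0.02000 = 0.06012 mol/L
Dilution factor = 200.0 / 10.19 = 19.63
[Cu2+]_stock = 0.06012 × 19.63 = 1.180 mol/L

1.180 mol/L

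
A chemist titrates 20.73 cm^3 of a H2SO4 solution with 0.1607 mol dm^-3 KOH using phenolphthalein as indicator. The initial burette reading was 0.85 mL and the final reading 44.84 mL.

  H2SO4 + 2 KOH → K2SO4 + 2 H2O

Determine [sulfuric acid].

n(KOH) = 0.04399 L × 0.1607 mol/L = 7.069 × 10^-3 mol
From the 1:2 mole ratio, n(H2SO4) = 1/2 × 7.069 × 10^-3 = 3.535 × 10^-3 mol
[H2SO4] = 3.535 × 10^-3 mol / 0.02073 L = 0.1705 mol/L

0.1705 mol/L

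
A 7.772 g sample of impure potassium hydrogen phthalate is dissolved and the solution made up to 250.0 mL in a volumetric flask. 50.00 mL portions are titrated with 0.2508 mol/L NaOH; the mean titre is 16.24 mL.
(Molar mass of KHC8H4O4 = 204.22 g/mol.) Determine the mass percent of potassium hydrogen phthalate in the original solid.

53.51 %

KHC8H4O4 + NaOH → KNaC8H4O4 + H2O
n(NaOH) per titration = 0.01624 × 0.2508 = 4.073 × 10^-3 mol
n(KHC8H4O4) in each aliquot = 4.073 × 10^-3 mol (1:1 ratio)
n(KHC8H4O4) in the whole flask = 4.073 × 10^-3 × 250.0/50.00 = 0.02036 mol
mass of KHC8H4O4 = 0.02036 × 204.22 = 4.159 g
% KHC8H4O4 = 4.159 / 7.772 × 100 = 53.51 %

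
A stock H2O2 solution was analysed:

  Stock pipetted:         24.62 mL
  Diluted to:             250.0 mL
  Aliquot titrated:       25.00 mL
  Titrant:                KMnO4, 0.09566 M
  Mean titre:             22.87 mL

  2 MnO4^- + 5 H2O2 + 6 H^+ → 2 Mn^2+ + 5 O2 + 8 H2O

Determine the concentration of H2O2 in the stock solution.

n(KMnO4) = 0.02287 × 0.09566 = 2.188 × 10^-3 mol
From the 5:2 ratio, n(H2O2) in the aliquot = 5/2 × 2.188 × 10^-3 = 5.469 × 10^-3 mol
[H2O2]_dilute = 5.469 × 10^-3 / 0.02500 = 0.2188 mol/L
Dilution factor = 250.0 / 24.62 = 10.15
[H2O2]_stock = 0.2188 × 10.15 = 2.222 mol/L

2.222 M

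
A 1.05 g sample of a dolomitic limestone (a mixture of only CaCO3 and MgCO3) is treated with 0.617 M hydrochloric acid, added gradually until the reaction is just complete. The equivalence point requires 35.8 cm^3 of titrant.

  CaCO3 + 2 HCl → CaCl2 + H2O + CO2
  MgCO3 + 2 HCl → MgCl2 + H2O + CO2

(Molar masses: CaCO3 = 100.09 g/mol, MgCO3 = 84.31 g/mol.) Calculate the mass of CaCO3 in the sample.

n(HCl) = 0.0358 × 0.617 = 0.0221 mol
Let x = n(CaCO3), y = n(MgCO3).
Titrant: 2x + 2y = 0.0221;  mass: 100.09x + 84.31y = 1.05
Solving, x = 7.53 × 10^-3 mol, y = 3.51 × 10^-3 mol
mass of CaCO3 = 7.53 × 10^-3 × 100.09 = 0.754 g

0.754 g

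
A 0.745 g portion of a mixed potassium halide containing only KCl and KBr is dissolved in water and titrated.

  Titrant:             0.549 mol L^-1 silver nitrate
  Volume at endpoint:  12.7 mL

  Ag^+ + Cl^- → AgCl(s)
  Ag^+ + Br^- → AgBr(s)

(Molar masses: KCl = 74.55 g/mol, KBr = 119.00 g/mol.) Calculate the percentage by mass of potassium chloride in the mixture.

19.1 %

n(AgNO3) = 0.0127 × 0.549 = 6.97 × 10^-3 mol
Let x = n(KCl), y = n(KBr).
Titrant: 1x + 1y = 6.97 × 10^-3;  mass: 74.55x + 119.00y = 0.745
Solving, x = 1.91 × 10^-3 mol, y = 5.07 × 10^-3 mol
mass of KCl = 1.91 × 10^-3 × 74.55 = 0.142 g
% KCl = 0.142 / 0.745 × 100 = 19.1 %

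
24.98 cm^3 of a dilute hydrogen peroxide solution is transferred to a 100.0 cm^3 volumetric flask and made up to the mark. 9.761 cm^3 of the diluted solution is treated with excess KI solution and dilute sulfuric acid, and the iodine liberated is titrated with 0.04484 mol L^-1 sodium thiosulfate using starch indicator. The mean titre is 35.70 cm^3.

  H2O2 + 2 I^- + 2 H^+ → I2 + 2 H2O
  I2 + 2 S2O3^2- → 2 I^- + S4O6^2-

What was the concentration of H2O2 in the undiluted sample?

n(S2O3^2-) = 0.03570 × 0.04484 = 1.601 × 10^-3 mol
n(I2) = n(S2O3^2-)/2 = 8.004 × 10^-4 mol
n(H2O2) in the aliquot = 8.004 × 10^-4 mol (1:1 ratio)
[H2O2]_dilute = 8.004 × 10^-4 / 0.009761 = 0.08200 mol/L
[H2O2]_original = 0.08200 × 100.0/24.98 = 0.3283 mol/L

0.3283 mol/L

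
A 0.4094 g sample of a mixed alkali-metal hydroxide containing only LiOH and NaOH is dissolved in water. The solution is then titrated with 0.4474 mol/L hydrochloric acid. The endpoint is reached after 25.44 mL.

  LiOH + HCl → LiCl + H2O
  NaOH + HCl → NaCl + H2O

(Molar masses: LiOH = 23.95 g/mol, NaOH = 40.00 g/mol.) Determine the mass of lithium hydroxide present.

n(HCl) = 0.02544 × 0.4474 = 0.01138 mol
Let x = n(LiOH), y = n(NaOH).
Titrant: 1x + 1y = 0.01138;  mass: 23.95x + 40.00y = 0.4094
Solving, x = 2.858 × 10^-3 mol, y = 8.524 × 10^-3 mol
mass of LiOH = 2.858 × 10^-3 × 23.95 = 0.06845 g

0.06845 g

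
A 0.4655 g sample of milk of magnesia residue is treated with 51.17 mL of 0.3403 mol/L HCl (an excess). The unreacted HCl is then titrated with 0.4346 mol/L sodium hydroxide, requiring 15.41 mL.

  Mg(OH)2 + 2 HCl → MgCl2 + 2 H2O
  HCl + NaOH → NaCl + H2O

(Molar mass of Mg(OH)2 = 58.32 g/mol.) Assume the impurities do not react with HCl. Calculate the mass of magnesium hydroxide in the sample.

0.3125 g

n(HCl) added = 0.05117 × 0.3403 = 0.01741 mol
n(NaOH) used in back-titration = 0.01541 × 0.4346 = 6.697 × 10^-3 mol
n(HCl) left over = 6.697 × 10^-3 mol (1:1 ratio)
n(HCl) consumed by analyte = 0.01741 − 6.697 × 10^-3 = 0.01072 mol
From the 1:2 ratio, n(Mg(OH)2) = 1/2 × 0.01072 = 5.358 × 10^-3 mol
mass of Mg(OH)2 = 5.358 × 10^-3 × 58.32 = 0.3125 g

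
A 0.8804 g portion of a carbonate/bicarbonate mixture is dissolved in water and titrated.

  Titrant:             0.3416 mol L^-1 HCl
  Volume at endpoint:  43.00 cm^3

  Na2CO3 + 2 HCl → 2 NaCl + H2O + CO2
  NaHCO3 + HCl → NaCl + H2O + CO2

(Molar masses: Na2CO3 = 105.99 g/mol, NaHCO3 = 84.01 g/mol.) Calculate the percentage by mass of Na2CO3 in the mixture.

68.63 %

n(HCl) = 0.04300 × 0.3416 = 0.01469 mol
Let x = n(Na2CO3), y = n(NaHCO3).
Titrant: 2x + 1y = 0.01469;  mass: 105.99x + 84.01y = 0.8804
Solving, x = 5.701 × 10^-3 mol, y = 3.288 × 10^-3 mol
mass of Na2CO3 = 5.701 × 10^-3 × 105.99 = 0.6042 g
% Na2CO3 = 0.6042 / 0.8804 × 100 = 68.63 %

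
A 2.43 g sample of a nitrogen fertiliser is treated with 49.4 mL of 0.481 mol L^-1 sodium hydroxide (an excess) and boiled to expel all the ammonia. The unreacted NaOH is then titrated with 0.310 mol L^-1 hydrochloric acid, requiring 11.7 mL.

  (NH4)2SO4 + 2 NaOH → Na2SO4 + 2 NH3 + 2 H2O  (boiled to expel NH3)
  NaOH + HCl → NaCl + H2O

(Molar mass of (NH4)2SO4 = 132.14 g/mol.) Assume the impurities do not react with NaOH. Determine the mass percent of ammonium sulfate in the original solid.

54.7 %

n(NaOH) added = 0.0494 × 0.481 = 0.0238 mol
n(HCl) used in back-titration = 0.0117 × 0.310 = 3.63 × 10^-3 mol
n(NaOH) left over = 3.63 × 10^-3 mol (1:1 ratio)
n(NaOH) consumed by analyte = 0.0238 − 3.63 × 10^-3 = 0.0201 mol
From the 1:2 ratio, n((NH4)2SO4) = 1/2 × 0.0201 = 0.0101 mol
mass of (NH4)2SO4 = 0.0101 × 132.14 = 1.33 g
% (NH4)2SO4 = 1.33 / 2.43 × 100 = 54.7 %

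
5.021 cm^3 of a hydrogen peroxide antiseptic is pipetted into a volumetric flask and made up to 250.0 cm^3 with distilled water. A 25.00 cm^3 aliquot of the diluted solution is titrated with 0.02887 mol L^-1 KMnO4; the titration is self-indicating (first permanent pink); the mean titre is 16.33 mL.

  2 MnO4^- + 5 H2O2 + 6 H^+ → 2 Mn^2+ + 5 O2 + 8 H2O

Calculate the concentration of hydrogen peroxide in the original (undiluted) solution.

n(KMnO4) = 0.01633 × 0.02887 = 4.714 × 10^-4 mol
From the 5:2 ratio, n(H2O2) in the aliquot = 5/2 × 4.714 × 10^-4 = 1.179 × 10^-3 mol
[H2O2]_dilute = 1.179 × 10^-3 / 0.02500 = 0.04714 mol/L
Dilution factor = 250.0 / 5.021 = 49.79
[H2O2]_stock = 0.04714 × 49.79 = 2.347 mol/L

2.347 mol/L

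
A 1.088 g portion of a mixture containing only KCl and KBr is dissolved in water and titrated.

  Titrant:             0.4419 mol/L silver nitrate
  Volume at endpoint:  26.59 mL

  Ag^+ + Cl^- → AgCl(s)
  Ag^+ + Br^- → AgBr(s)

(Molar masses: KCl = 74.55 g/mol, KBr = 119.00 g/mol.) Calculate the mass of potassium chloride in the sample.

0.5204 g

n(AgNO3) = 0.02659 × 0.4419 = 0.01175 mol
Let x = n(KCl), y = n(KBr).
Titrant: 1x + 1y = 0.01175;  mass: 74.55x + 119.00y = 1.088
Solving, x = 6.980 × 10^-3 mol, y = 4.770 × 10^-3 mol
mass of KCl = 6.980 × 10^-3 × 74.55 = 0.5204 g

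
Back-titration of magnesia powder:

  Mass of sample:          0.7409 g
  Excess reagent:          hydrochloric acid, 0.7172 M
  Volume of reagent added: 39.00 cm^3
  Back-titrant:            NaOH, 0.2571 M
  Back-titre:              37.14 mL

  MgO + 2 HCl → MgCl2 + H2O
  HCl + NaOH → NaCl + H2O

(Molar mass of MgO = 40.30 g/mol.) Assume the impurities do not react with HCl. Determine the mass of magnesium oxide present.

0.3712 g

n(HCl) added = 0.03900 × 0.7172 = 0.02797 mol
n(NaOH) used in back-titration = 0.03714 × 0.2571 = 9.549 × 10^-3 mol
n(HCl) left over = 9.549 × 10^-3 mol (1:1 ratio)
n(HCl) consumed by analyte = 0.02797 − 9.549 × 10^-3 = 0.01842 mol
From the 1:2 ratio, n(MgO) = 1/2 × 0.01842 = 9.211 × 10^-3 mol
mass of MgO = 9.211 × 10^-3 × 40.30 = 0.3712 g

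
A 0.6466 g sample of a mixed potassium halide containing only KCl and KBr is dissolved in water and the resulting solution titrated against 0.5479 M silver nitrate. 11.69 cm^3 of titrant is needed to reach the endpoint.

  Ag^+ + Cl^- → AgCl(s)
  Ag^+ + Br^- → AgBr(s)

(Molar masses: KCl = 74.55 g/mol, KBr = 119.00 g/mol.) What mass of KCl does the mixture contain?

0.1939 g

n(AgNO3) = 0.01169 × 0.5479 = 6.405 × 10^-3 mol
Let x = n(KCl), y = n(KBr).
Titrant: 1x + 1y = 6.405 × 10^-3;  mass: 74.55x + 119.00y = 0.6466
Solving, x = 2.600 × 10^-3 mol, y = 3.805 × 10^-3 mol
mass of KCl = 2.600 × 10^-3 × 74.55 = 0.1939 g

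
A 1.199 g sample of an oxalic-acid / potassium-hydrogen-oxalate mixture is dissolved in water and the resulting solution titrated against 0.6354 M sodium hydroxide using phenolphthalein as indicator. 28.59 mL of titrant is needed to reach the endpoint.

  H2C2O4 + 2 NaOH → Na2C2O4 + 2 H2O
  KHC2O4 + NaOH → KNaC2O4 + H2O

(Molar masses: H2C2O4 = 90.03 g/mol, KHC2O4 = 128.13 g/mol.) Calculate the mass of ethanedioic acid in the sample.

0.6113 g

n(NaOH) = 0.02859 × 0.6354 = 0.01817 mol
Let x = n(H2C2O4), y = n(KHC2O4).
Titrant: 2x + 1y = 0.01817;  mass: 90.03x + 128.13y = 1.199
Solving, x = 6.790 × 10^-3 mol, y = 4.587 × 10^-3 mol
mass of H2C2O4 = 6.790 × 10^-3 × 90.03 = 0.6113 g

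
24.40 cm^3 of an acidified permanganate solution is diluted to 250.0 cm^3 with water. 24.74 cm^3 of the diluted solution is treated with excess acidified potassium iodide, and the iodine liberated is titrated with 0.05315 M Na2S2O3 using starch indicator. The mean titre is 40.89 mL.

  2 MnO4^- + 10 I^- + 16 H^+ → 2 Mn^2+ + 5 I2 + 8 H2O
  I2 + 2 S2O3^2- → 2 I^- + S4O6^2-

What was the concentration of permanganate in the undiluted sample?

n(S2O3^2-) = 0.04089 × 0.05315 = 2.173 × 10^-3 mol
n(I2) = n(S2O3^2-)/2 = 1.087 × 10^-3 mol
From the 2:5 ratio, n(MnO4^-) in the aliquot = 2/5 × 1.087 × 10^-3 = 4.347 × 10^-4 mol
[MnO4^-]_dilute = 4.347 × 10^-4 / 0.02474 = 0.01757 mol/L
[MnO4^-]_original = 0.01757 × 250.0/24.40 = 0.1800 mol/L

0.1800 M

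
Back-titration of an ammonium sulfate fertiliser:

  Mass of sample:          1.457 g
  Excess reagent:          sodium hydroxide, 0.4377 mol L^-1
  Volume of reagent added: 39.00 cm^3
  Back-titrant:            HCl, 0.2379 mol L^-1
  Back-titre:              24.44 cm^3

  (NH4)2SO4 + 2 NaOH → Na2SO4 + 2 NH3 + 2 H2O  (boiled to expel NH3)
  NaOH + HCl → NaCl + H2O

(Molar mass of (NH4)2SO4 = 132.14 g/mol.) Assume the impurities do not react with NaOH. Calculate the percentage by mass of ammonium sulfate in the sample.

n(NaOH) added = 0.03900 × 0.4377 = 0.01707 mol
n(HCl) used in back-titration = 0.02444 × 0.2379 = 5.814 × 10^-3 mol
n(NaOH) left over = 5.814 × 10^-3 mol (1:1 ratio)
n(NaOH) consumed by analyte = 0.01707 − 5.814 × 10^-3 = 0.01126 mol
From the 1:2 ratio, n((NH4)2SO4) = 1/2 × 0.01126 = 5.628 × 10^-3 mol
mass of (NH4)2SO4 = 5.628 × 10^-3 × 132.14 = 0.7437 g
% (NH4)2SO4 = 0.7437 / 1.457 × 100 = 51.04 %

51.04 %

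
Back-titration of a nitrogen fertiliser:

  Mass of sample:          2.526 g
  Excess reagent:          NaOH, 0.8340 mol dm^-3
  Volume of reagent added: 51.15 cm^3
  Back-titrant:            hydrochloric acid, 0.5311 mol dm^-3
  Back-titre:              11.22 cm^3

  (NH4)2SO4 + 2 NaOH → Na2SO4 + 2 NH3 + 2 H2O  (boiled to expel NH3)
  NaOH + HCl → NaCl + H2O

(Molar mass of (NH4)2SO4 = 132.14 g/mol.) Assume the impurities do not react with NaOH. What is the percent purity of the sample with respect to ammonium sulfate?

n(NaOH) added = 0.05115 × 0.8340 = 0.04266 mol
n(HCl) used in back-titration = 0.01122 × 0.5311 = 5.959 × 10^-3 mol
n(NaOH) left over = 5.959 × 10^-3 mol (1:1 ratio)
n(NaOH) consumed by analyte = 0.04266 − 5.959 × 10^-3 = 0.03670 mol
From the 1:2 ratio, n((NH4)2SO4) = 1/2 × 0.03670 = 0.01835 mol
mass of (NH4)2SO4 = 0.01835 × 132.14 = 2.425 g
% (NH4)2SO4 = 2.425 / 2.526 × 100 = 95.99 %

95.99 %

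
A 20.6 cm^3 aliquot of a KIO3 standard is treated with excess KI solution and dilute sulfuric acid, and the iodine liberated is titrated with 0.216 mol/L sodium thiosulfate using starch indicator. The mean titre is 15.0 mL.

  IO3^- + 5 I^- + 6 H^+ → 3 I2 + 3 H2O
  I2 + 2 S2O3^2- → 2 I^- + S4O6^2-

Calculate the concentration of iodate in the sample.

n(S2O3^2-) = 0.0150 × 0.216 = 3.24 × 10^-3 mol
n(I2) = n(S2O3^2-)/2 = 1.62 × 10^-3 mol
From the 1:3 ratio, n(IO3^-) in the aliquot = 1/3 × 1.62 × 10^-3 = 5.40 × 10^-4 mol
[IO3^-] = 5.40 × 10^-4 / 0.0206 = 0.0262 mol/L

0.0262 mol/L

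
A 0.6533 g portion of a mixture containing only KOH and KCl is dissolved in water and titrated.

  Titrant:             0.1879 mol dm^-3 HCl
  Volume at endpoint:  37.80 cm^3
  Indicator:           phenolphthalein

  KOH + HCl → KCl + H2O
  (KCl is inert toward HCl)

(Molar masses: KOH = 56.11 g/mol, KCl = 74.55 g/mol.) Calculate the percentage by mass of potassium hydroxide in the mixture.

n(HCl) = 0.03780 × 0.1879 = 7.103 × 10^-3 mol
Let x = n(KOH), y = n(KCl).
Titrant: 1x = 7.103 × 10^-3;  mass: 56.11x + 74.55y = 0.6533
Solving, x = 7.103 × 10^-3 mol, y = 3.417 × 10^-3 mol
mass of KOH = 7.103 × 10^-3 × 56.11 = 0.3985 g
% KOH = 0.3985 / 0.6533 × 100 = 61.00 %

61.00 %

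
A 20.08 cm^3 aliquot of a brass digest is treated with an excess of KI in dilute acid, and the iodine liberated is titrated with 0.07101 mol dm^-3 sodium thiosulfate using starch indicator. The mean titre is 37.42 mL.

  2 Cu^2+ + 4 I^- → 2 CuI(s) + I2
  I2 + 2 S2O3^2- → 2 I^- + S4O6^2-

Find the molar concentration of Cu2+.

0.1323 mol/L

n(S2O3^2-) = 0.03742 × 0.07101 = 2.657 × 10^-3 mol
n(I2) = n(S2O3^2-)/2 = 1.329 × 10^-3 mol
From the 2:1 ratio, n(Cu2+) in the aliquot = 2/1 × 1.329 × 10^-3 = 2.657 × 10^-3 mol
[Cu2+] = 2.657 × 10^-3 / 0.02008 = 0.1323 mol/L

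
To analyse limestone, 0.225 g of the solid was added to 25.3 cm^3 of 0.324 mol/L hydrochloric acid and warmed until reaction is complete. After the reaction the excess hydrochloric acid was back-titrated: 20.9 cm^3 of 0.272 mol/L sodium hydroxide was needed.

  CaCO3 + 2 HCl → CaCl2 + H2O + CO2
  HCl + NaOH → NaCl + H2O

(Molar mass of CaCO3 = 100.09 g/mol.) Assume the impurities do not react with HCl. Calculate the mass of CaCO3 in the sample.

0.126 g

n(HCl) added = 0.0253 × 0.324 = 8.20 × 10^-3 mol
n(NaOH) used in back-titration = 0.0209 × 0.272 = 5.68 × 10^-3 mol
n(HCl) left over = 5.68 × 10^-3 mol (1:1 ratio)
n(HCl) consumed by analyte = 8.20 × 10^-3 − 5.68 × 10^-3 = 2.51 × 10^-3 mol
From the 1:2 ratio, n(CaCO3) = 1/2 × 2.51 × 10^-3 = 1.26 × 10^-3 mol
mass of CaCO3 = 1.26 × 10^-3 × 100.09 = 0.126 g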